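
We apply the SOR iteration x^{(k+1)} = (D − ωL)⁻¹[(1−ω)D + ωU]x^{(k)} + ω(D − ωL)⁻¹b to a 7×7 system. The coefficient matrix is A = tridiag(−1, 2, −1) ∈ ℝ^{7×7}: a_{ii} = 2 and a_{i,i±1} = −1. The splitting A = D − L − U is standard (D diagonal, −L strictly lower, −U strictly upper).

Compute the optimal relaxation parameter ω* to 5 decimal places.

ω* = 1.44646

[ρ_J] n=7: ρ(B_J) = cos(π/(n+1)) = cos(π/8) = 0.92388.
√(1−ρ_J²) simplifies to sin(π/8) = 0.382683.
ω* = 2 / (1 + 0.382683) = 2 / 1.382683 ≈ 1.44646.
ρ(B_{ω*}) = ω*−1 = 0.44646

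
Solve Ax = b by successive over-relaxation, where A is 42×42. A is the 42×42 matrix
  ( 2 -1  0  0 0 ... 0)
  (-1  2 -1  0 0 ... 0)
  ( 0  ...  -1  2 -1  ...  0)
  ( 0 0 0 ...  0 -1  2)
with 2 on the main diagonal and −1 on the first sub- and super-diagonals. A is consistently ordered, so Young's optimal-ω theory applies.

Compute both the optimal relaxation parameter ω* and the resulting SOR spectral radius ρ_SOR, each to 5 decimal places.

ω* = 1.86394, ρ_SOR = 0.86394

B_J for the 42×42 system has eigenvalues cos(kπ/43); ρ_J = cos(π/43) = 0.99733.
√(1−ρ_J²) simplifies to sin(π/43) = 0.072995.
ω* = 2/(1 + 0.072995) = 2/1.072995 = 1.86394.
[ρ_SOR] ω* − 1 = 0.86394.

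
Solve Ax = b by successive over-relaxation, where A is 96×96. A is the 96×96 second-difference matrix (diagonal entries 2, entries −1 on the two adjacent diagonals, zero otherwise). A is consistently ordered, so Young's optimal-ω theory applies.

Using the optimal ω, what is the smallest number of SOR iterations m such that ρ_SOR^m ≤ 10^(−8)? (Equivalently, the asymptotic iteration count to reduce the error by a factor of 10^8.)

m = 285

With n=96, ρ(Jacobi) = cos(π/97) = 0.9994756.
√(1−ρ_J²) simplifies to sin(π/97) = 0.0323819.
[ω*] 2 ÷ (1 + 0.0323819) = 2 ÷ 1.0323819 = 1.9372676.
Hence ρ(B_{ω*}) = 1.9372676 − 1 = 0.9372676.
ρ_SOR^m ≤ 10^(−8) ⇔ m ≥ 8·ln10/(−ln 0.9372676) = 18.4207/0.0647864 = 284.330; m = ⌈284.330⌉ = 285.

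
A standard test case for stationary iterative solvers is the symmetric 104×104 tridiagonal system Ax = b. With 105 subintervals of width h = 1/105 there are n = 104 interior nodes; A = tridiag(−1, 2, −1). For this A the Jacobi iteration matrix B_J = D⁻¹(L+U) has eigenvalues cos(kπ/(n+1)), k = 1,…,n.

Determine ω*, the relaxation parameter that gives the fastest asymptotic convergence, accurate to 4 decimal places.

ω* = 1.9419

[ρ_J] n=104: ρ(B_J) = cos(π/(n+1)) = cos(π/105) = 0.9996.
1 − cos²(π/105) = sin²(π/105) ⇒ √(1−ρ_J²) = sin(π/105) = 0.02992.
[ω*] 2 ÷ (1 + 0.02992) = 2 ÷ 1.02992 = 1.9419.
ρ(B_{ω*}) = ω*−1 = 0.9419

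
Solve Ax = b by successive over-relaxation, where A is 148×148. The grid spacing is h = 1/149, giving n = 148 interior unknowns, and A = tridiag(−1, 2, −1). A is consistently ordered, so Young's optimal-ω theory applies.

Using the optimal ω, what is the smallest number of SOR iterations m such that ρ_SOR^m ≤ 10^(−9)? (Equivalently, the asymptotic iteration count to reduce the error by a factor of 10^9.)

m = 492

n=148: λ(B_J) = 1 − λ(A)/2 = cos(kπ/149); k=1 gives ρ_J = 0.9997777.
√(1 − cos²(π/149)) = sin(π/149) ≈ 0.0210830.
ω* = 2/(1+0.0210830) = 1.9587046
At ω = 1.9587046 every |λ(B_ω)| = ω−1, so ρ_SOR = 0.9587046.
9·ln10 = 20.7233; −ln(0.9587046) = 0.0421723; m = ⌈20.7233/0.0421723⌉ = ⌈491.396⌉ = 492.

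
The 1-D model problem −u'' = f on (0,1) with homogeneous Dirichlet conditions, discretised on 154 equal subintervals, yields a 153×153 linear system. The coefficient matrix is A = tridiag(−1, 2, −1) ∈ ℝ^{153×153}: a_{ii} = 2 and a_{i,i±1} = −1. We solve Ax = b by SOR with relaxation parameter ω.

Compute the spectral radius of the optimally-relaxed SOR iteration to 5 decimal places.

n=153: λ(B_J) = 1 − λ(A)/2 = cos(kπ/154); k=1 gives ρ_J = 0.99979.
root = sin(π/154) = 0.020399  (since 1−cos² = sin²).
ω* = 2/(1 + 0.020399) = 2/1.020399 = 1.96002.
At ω = 1.96002 every |λ(B_ω)| = ω−1, so ρ_SOR = 0.96002.

ρ_SOR = 0.96002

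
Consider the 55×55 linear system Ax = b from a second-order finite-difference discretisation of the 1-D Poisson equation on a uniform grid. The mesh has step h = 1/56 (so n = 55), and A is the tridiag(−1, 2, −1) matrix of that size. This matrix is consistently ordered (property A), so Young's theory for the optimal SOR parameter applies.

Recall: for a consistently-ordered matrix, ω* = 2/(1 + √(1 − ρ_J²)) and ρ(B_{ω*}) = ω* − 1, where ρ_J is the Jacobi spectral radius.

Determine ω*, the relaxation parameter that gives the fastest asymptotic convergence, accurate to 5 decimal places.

n=55: λ(B_J) = 1 − λ(A)/2 = cos(kπ/56); k=1 gives ρ_J = 0.99843.
√(1−ρ_J²) simplifies to sin(π/56) = 0.056070.
ω* = 2/(1+0.056070) = 1.89381
At ω = 1.89381 every |λ(B_ω)| = ω−1, so ρ_SOR = 0.89381.

ω* = 1.89381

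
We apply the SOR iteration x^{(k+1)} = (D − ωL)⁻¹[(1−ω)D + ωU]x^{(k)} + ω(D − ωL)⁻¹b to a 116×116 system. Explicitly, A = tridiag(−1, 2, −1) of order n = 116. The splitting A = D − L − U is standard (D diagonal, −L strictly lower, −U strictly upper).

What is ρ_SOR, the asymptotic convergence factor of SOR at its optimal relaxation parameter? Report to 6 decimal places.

[ρ_J] n=116: ρ(B_J) = cos(π/(n+1)) = cos(π/117) = 0.999640.
1 − cos²(π/117) = sin²(π/117) ⇒ √(1−ρ_J²) = sin(π/117) = 0.0268480.
ω* = 2/(1 + 0.0268480) = 2/1.0268480 = 1.947708.
Hence ρ(B_{ω*}) = 1.947708 − 1 = 0.947708.

ρ_SOR = 0.947708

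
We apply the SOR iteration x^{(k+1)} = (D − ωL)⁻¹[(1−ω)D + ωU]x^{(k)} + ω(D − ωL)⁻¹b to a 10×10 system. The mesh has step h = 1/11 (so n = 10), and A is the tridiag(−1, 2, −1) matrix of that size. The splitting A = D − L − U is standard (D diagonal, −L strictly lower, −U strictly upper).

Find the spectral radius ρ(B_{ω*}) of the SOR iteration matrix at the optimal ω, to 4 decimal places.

ρ_SOR = 0.5604

ρ_J = max_k |cos(kπ/11)| = cos(π/11) = 0.9595
√(1−ρ_J²) simplifies to sin(π/11) = 0.28173.
[ω*] 2 ÷ (1 + 0.28173) = 2 ÷ 1.28173 = 1.5604.
At ω = 1.5604 every |λ(B_ω)| = ω−1, so ρ_SOR = 0.5604.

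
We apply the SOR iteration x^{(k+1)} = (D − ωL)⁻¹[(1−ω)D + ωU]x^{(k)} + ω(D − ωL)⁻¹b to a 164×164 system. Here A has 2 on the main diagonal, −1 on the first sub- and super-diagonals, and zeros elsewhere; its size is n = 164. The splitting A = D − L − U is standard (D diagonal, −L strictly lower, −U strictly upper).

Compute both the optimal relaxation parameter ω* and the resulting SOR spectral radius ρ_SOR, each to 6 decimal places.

B_J for the 164×164 system has eigenvalues cos(kπ/165); ρ_J = cos(π/165) = 0.999819.
√(1−ρ_J²) = |sin(π/165)| = 0.0190388
Then 2/(1+√(1−ρ_J²)) = 2/(1+0.0190388); ω* = 2/1.0190388 = 1.962634.
Hence ρ(B_{ω*}) = 1.962634 − 1 = 0.962634.

ω* = 1.962634, ρ_SOR = 0.962634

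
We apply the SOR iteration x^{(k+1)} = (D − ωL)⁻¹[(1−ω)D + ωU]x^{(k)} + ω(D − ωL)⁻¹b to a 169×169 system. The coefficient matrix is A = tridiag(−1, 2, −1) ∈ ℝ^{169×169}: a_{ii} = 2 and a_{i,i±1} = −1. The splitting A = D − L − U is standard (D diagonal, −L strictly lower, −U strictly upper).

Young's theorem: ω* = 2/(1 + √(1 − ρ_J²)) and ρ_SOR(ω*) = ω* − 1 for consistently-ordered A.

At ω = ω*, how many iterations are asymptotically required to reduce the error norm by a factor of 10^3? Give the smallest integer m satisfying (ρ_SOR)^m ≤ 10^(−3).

m = 187

n=169: λ(B_J) = 1 − λ(A)/2 = cos(kπ/170); k=1 gives ρ_J = 0.9998293.
1 − cos²(π/170) = sin²(π/170) ⇒ √(1−ρ_J²) = sin(π/170) = 0.0184789.
[ω*] 2 ÷ (1 + 0.0184789) = 2 ÷ 1.0184789 = 1.9637127.
ρ_SOR = ω* − 1 = 1.9637127 − 1 = 0.9637127.
For 3 digits: m = 3·ln10 / (−ln 0.9637127) = 6.90776/0.0369621 = 186.888; round up → m = 187.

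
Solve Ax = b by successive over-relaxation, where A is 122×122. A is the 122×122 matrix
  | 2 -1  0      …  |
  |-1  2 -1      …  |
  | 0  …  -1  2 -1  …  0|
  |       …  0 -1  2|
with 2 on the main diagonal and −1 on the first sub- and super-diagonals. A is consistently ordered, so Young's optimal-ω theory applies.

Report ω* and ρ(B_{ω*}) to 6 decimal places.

ω* = 1.950195, ρ_SOR = 0.950195

[ρ_J] n=122: ρ(B_J) = cos(π/(n+1)) = cos(π/123) = 0.999674.
√(1 − cos²(π/123)) = sin(π/123) ≈ 0.0255386.
So ω* = 2/1.0255386 = 1.950195 (Young).
[ρ_SOR] ω* − 1 = 0.950195.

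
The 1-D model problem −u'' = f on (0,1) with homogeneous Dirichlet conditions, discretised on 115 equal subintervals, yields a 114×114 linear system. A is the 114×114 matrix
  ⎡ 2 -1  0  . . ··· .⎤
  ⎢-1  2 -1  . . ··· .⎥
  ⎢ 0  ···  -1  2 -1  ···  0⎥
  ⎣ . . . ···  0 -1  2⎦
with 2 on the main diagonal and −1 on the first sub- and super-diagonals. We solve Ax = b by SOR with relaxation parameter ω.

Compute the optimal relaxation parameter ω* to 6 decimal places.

ω* = 1.946823

½·tridiag(1,0,1) at n=114: λ_k = cos(kπ/115); max |λ| at k=1 ⇒ ρ_J = cos(π/115) ≈ 0.999627.
√(1−ρ_J²) = |sin(π/115)| = 0.0273148
ω* = 2/(1+0.0273148) = 1.946823
Hence ρ(B_{ω*}) = 1.946823 − 1 = 0.946823.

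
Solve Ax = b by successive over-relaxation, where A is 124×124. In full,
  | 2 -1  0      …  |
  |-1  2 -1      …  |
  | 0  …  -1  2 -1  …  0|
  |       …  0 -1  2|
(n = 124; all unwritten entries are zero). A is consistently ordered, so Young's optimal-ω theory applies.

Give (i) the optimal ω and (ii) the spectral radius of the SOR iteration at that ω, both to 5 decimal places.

ω* = 1.95097, ρ_SOR = 0.95097

B_J for the 124×124 system has eigenvalues cos(kπ/125); ρ_J = cos(π/125) = 0.99968.
√(1−ρ_J²) = |sin(π/125)| = 0.025130
ω* = 2/(1 + 0.025130) = 2/1.025130 = 1.95097.
ρ_SOR = ω* − 1 ≈ 0.95097.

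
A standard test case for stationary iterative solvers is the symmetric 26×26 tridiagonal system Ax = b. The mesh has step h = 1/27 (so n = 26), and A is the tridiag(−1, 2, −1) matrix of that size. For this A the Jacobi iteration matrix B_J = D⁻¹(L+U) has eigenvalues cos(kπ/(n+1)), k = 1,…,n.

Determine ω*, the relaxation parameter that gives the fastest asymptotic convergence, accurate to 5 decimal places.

ω* = 1.79197

[ρ_J] n=26: ρ(B_J) = cos(π/(n+1)) = cos(π/27) = 0.99324.
√(1 − cos²(π/27)) = sin(π/27) ≈ 0.116093.
[ω*] 2 ÷ (1 + 0.116093) = 2 ÷ 1.116093 = 1.79197.
ρ(B_{ω*}) = ω*−1 = 0.79197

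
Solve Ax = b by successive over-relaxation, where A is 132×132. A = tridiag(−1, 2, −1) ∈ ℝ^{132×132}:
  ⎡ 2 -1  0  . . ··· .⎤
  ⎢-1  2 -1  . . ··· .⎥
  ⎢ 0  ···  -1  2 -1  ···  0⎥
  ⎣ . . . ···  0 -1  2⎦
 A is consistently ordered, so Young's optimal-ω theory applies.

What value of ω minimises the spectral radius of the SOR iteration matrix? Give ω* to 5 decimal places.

With n=132, ρ(Jacobi) = cos(π/133) = 0.99972.
√(1 − cos²(π/133)) = sin(π/133) ≈ 0.023619.
So ω* = 2/1.023619 = 1.95385 (Young).
and ρ(B_{ω*}) = 1.95385 − 1 = 0.95385.

ω* = 1.95385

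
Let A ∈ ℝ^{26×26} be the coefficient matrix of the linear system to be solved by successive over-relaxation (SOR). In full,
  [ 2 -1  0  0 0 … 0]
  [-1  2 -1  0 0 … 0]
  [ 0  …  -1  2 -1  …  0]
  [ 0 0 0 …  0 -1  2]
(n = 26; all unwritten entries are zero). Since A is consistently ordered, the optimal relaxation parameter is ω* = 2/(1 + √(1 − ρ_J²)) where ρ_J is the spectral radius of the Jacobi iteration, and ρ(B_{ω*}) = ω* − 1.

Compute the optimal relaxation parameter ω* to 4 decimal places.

ω* = 1.7920

n=26: λ(B_J) = 1 − λ(A)/2 = cos(kπ/27); k=1 gives ρ_J = 0.9932.
√(1−ρ_J²) = |sin(π/27)| = 0.11609
ω* = 2/(1 + 0.11609) = 2/1.11609 = 1.7920.
ρ_SOR = ω* − 1 = 1.7920 − 1 = 0.7920.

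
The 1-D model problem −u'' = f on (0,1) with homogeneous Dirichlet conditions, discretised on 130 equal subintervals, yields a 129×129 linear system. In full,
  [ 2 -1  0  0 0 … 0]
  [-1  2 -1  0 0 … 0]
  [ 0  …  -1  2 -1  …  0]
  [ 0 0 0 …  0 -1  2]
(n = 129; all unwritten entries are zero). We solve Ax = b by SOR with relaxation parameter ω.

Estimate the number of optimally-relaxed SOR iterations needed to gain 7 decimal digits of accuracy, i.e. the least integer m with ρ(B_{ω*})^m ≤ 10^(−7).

ρ_J = max_k |cos(kπ/130)| = cos(π/130) = 0.9997080
root = sin(π/130) = 0.0241637  (since 1−cos² = sin²).
ω* = 2 / (1 + 0.0241637) = 2 / 1.0241637 ≈ 1.9528128.
[ρ_SOR] ω* − 1 = 0.9528128.
m ≥ 7·ln10 / (−ln 0.9528128) = 333.454; smallest integer m = 334.

m = 334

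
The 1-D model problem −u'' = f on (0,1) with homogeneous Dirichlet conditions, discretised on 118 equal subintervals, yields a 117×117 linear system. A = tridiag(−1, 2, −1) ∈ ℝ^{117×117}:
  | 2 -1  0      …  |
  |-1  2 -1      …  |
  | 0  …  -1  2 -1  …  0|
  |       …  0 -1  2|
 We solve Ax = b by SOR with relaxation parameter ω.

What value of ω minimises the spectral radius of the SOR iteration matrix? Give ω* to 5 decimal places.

With n=117, ρ(Jacobi) = cos(π/118) = 0.99965.
√(1 − cos²(π/118)) = sin(π/118) ≈ 0.026621.
Young: ω* = 2/(1+√(1−ρ_J²)) = 2/(1+0.026621) = 2/1.026621 = 1.94814.
Hence ρ(B_{ω*}) = 1.94814 − 1 = 0.94814.

ω* = 1.94814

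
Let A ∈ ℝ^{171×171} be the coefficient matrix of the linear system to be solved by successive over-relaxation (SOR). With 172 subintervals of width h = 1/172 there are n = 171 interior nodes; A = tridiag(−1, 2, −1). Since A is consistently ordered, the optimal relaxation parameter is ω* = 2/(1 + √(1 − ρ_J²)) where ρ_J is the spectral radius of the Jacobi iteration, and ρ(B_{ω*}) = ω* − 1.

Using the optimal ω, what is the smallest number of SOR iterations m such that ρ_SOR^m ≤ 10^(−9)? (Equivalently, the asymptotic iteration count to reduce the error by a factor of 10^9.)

With n=171, ρ(Jacobi) = cos(π/172) = 0.9998332.
√(1−ρ_J²) simplifies to sin(π/172) = 0.0182641.
Then 2/(1+√(1−ρ_J²)) = 2/(1+0.0182641); ω* = 2/1.0182641 = 1.9641270.
ρ(B_{ω*}) = ω*−1 = 0.9641270
9·ln10 = 20.7233; −ln(0.9641270) = 0.0365323; m = ⌈20.7233/0.0365323⌉ = ⌈567.260⌉ = 568.

m = 568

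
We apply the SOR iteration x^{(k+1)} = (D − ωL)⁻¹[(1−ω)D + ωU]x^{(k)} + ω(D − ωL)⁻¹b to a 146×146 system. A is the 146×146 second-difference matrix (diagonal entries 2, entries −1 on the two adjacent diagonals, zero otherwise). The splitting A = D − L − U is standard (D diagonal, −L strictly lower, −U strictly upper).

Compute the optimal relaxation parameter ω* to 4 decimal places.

ω* = 1.9582

B_J for the 146×146 system has eigenvalues cos(kπ/147); ρ_J = cos(π/147) = 0.9998.
√(1−ρ_J²) simplifies to sin(π/147) = 0.02137.
ω* = 2/(1 + 0.02137) = 2/1.02137 = 1.9582.
ρ_SOR = ω* − 1 ≈ 0.9582.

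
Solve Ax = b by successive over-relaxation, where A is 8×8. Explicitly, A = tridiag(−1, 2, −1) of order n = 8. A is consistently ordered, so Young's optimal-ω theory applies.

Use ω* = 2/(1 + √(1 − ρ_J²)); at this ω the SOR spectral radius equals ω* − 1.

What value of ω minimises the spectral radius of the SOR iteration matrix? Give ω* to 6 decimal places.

ω* = 1.490291

With n=8, ρ(Jacobi) = cos(π/9) = 0.939693.
√(1−ρ_J²) = |sin(π/9)| = 0.3420201
[ω*] 2 ÷ (1 + 0.3420201) = 2 ÷ 1.3420201 = 1.490291.
ρ(B_{ω*}) = ω*−1 = 0.490291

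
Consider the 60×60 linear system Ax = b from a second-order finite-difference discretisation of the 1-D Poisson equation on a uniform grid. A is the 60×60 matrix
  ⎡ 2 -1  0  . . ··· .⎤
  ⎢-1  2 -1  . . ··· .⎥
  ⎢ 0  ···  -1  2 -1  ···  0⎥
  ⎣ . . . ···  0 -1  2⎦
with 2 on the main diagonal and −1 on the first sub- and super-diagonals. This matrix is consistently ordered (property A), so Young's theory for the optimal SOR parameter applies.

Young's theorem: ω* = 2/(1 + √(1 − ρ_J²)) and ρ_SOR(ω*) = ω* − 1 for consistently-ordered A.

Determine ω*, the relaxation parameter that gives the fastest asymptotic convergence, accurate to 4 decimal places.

B_J for the 60×60 system has eigenvalues cos(kπ/61); ρ_J = cos(π/61) = 0.9987.
1 − cos²(π/61) = sin²(π/61) ⇒ √(1−ρ_J²) = sin(π/61) = 0.05148.
Young: ω* = 2/(1+√(1−ρ_J²)) = 2/(1+0.05148) = 2/1.05148 = 1.9021.
ρ_SOR = ω* − 1 = 1.9021 − 1 = 0.9021.

ω* = 1.9021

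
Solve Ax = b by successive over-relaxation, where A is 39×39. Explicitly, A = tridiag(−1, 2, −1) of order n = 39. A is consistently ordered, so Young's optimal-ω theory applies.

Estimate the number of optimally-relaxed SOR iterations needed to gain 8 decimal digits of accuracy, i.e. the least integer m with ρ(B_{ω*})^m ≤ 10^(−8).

m = 118

½·tridiag(1,0,1) at n=39: λ_k = cos(kπ/40); max |λ| at k=1 ⇒ ρ_J = cos(π/40) ≈ 0.9969173.
root = sin(π/40) = 0.0784591  (since 1−cos² = sin²).
ω* = 2/(1+0.0784591) = 1.8544978
At ω = 1.8544978 every |λ(B_ω)| = ω−1, so ρ_SOR = 0.8544978.
8·ln10 = 18.4207; −ln(0.8544978) = 0.157241; m = ⌈18.4207/0.157241⌉ = ⌈117.149⌉ = 118.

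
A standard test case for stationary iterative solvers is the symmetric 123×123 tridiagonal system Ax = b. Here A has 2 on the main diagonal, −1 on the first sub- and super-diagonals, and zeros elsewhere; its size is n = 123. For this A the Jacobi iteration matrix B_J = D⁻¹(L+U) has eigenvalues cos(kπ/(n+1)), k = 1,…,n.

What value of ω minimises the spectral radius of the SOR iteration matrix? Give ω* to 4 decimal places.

n=123: λ(B_J) = 1 − λ(A)/2 = cos(kπ/124); k=1 gives ρ_J = 0.9997.
√(1−ρ_J²) simplifies to sin(π/124) = 0.02533.
ω* = 2 / (1 + 0.02533) = 2 / 1.02533 ≈ 1.9506.
Hence ρ(B_{ω*}) = 1.9506 − 1 = 0.9506.

ω* = 1.9506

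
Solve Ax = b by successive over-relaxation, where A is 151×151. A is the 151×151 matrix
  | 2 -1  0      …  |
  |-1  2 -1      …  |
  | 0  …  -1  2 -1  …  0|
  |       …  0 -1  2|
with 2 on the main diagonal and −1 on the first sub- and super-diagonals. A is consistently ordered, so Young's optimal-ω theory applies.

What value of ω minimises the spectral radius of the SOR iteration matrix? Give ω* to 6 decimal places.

n=151: λ(B_J) = 1 − λ(A)/2 = cos(kπ/152); k=1 gives ρ_J = 0.999786.
root = sin(π/152) = 0.0206669  (since 1−cos² = sin²).
So ω* = 2/1.0206669 = 1.959503 (Young).
ρ_SOR = ω* − 1 ≈ 0.959503.

ω* = 1.959503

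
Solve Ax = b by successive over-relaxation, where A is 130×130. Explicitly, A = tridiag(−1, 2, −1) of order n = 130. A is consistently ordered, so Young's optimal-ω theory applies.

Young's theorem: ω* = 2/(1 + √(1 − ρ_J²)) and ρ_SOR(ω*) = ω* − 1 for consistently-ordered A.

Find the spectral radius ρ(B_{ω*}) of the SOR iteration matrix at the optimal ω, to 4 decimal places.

ρ_J = max_k |cos(kπ/131)| = cos(π/131) = 0.9997
√(1 − cos²(π/131)) = sin(π/131) ≈ 0.02398.
ω* = 2 / (1 + 0.02398) = 2 / 1.02398 ≈ 1.9532.
ρ_SOR = ω* − 1 ≈ 0.9532.

ρ_SOR = 0.9532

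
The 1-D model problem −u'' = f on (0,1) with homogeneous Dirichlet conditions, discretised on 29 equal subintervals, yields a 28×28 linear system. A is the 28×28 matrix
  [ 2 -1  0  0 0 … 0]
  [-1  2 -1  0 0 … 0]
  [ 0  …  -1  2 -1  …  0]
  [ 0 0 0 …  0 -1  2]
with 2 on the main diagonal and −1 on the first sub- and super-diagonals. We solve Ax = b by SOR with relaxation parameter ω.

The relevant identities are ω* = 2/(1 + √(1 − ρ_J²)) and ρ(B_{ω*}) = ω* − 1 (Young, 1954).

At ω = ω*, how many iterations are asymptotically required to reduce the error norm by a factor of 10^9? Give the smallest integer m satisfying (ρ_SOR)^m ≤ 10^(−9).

m = 96

½·tridiag(1,0,1) at n=28: λ_k = cos(kπ/29); max |λ| at k=1 ⇒ ρ_J = cos(π/29) ≈ 0.9941380.
√(1 − cos²(π/29)) = sin(π/29) ≈ 0.1081190.
ω* = 2/(1 + 0.1081190) = 2/1.1081190 = 1.8048603.
[ρ_SOR] ω* − 1 = 0.8048603.
(0.8048603)^m ≤ 10^{−9}  ⇒  m·ln(0.8048603) ≤ −9·ln10  ⇒  m ≥ 95.461  ⇒  m = 96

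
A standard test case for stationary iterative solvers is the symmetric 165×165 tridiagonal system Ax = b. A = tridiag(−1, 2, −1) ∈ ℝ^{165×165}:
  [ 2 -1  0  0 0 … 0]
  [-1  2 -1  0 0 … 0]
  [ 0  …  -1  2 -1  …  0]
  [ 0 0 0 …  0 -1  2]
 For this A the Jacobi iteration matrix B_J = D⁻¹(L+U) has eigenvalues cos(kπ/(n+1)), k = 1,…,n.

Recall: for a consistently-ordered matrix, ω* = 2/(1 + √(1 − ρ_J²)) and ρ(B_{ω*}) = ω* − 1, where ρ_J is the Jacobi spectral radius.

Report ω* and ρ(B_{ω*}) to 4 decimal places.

spectrum of D⁻¹(L+U) = {cos(kπ/166) : 1≤k≤165}; ρ_J = cos(π/166) = 0.9998.
root = sin(π/166) = 0.01892  (since 1−cos² = sin²).
[ω*] 2 ÷ (1 + 0.01892) = 2 ÷ 1.01892 = 1.9629.
and ρ(B_{ω*}) = 1.9629 − 1 = 0.9629.

ω* = 1.9629, ρ_SOR = 0.9629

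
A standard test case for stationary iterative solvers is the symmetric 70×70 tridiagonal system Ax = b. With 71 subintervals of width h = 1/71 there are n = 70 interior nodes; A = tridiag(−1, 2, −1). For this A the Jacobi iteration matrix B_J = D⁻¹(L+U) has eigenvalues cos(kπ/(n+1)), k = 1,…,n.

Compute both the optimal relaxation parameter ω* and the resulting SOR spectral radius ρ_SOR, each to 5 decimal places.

ω* = 1.91528, ρ_SOR = 0.91528

½·tridiag(1,0,1) at n=70: λ_k = cos(kπ/71); max |λ| at k=1 ⇒ ρ_J = cos(π/71) ≈ 0.99902.
1 − cos²(π/71) = sin²(π/71) ⇒ √(1−ρ_J²) = sin(π/71) = 0.044233.
ω* = 2 / (1 + 0.044233) = 2 / 1.044233 ≈ 1.91528.
[ρ_SOR] ω* − 1 = 0.91528.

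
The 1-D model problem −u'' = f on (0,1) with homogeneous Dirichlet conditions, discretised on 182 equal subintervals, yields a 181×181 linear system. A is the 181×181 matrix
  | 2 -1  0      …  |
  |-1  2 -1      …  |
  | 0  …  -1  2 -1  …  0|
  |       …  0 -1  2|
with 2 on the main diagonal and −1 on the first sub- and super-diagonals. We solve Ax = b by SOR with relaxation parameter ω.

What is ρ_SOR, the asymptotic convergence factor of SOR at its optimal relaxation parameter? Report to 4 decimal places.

ρ_SOR = 0.9661

½·tridiag(1,0,1) at n=181: λ_k = cos(kπ/182); max |λ| at k=1 ⇒ ρ_J = cos(π/182) ≈ 0.9999.
√(1 − cos²(π/182)) = sin(π/182) ≈ 0.01726.
ω* = 2/(1 + 0.01726) = 2/1.01726 = 1.9661.
[ρ_SOR] ω* − 1 = 0.9661.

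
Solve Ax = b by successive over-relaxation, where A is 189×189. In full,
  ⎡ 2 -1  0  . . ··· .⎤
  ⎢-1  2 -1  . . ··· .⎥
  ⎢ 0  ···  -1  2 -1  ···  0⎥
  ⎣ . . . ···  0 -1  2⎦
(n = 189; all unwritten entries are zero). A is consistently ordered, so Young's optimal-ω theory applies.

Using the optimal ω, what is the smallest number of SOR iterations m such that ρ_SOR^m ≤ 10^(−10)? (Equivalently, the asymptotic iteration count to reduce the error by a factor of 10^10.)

m = 697

With n=189, ρ(Jacobi) = cos(π/190) = 0.9998633.
1 − cos²(π/190) = sin²(π/190) ⇒ √(1−ρ_J²) = sin(π/190) = 0.0165339.
Then 2/(1+√(1−ρ_J²)) = 2/(1+0.0165339); ω* = 2/1.0165339 = 1.9674700.
[ρ_SOR] ω* − 1 = 0.9674700.
Need (0.9674700)^m ≤ 10^(−10): m ≥ 10·ln10/|ln 0.9674700| = 23.0259/0.0330709 = 696.259 ⇒ m = 697.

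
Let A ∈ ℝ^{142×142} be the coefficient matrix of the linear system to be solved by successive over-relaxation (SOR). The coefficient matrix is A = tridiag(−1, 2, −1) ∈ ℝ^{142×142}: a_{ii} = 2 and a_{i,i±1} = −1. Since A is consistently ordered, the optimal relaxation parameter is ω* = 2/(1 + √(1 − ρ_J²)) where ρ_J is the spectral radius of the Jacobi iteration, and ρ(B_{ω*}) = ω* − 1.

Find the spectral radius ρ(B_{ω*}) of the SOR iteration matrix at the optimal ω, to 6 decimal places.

ρ_SOR = 0.957010

n=142: λ(B_J) = 1 − λ(A)/2 = cos(kπ/143); k=1 gives ρ_J = 0.999759.
√(1−ρ_J²) simplifies to sin(π/143) = 0.0219674.
Then 2/(1+√(1−ρ_J²)) = 2/(1+0.0219674); ω* = 2/1.0219674 = 1.957010.
ρ_SOR = ω* − 1 ≈ 0.957010.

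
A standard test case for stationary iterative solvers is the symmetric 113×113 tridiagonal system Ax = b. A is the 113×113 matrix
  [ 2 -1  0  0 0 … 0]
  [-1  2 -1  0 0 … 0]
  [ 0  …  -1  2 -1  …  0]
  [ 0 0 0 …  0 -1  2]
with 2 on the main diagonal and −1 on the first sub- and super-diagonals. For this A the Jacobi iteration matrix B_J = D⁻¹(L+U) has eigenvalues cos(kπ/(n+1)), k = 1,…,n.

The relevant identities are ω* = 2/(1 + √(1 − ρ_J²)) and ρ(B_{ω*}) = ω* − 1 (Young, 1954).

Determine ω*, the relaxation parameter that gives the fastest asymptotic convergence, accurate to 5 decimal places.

ω* = 1.94637

With n=113, ρ(Jacobi) = cos(π/114) = 0.99962.
√(1−ρ_J²) simplifies to sin(π/114) = 0.027554.
So ω* = 2/1.027554 = 1.94637 (Young).
and ρ(B_{ω*}) = 1.94637 − 1 = 0.94637.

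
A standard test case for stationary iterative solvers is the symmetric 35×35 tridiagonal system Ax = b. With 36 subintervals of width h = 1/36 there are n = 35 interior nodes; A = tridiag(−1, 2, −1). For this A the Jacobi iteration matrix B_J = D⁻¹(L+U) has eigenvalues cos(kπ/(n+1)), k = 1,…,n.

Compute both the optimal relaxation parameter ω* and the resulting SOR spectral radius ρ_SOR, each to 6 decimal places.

ω* = 1.839663, ρ_SOR = 0.839663

[ρ_J] n=35: ρ(B_J) = cos(π/(n+1)) = cos(π/36) = 0.996195.
√(1 − cos²(π/36)) = sin(π/36) ≈ 0.0871557.
ω* = 2/(1+0.0871557) = 1.839663
[ρ_SOR] ω* − 1 = 0.839663.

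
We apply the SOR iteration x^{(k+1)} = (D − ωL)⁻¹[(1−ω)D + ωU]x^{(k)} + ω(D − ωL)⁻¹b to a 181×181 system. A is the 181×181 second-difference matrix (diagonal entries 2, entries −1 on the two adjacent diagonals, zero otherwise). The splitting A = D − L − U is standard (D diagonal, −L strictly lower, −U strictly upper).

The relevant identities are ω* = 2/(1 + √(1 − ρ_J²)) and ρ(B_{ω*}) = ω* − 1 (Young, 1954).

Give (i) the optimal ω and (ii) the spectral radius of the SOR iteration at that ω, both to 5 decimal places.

ω* = 1.96606, ρ_SOR = 0.96606

With n=181, ρ(Jacobi) = cos(π/182) = 0.99985.
√(1−ρ_J²) = |sin(π/182)| = 0.017261
Young: ω* = 2/(1+√(1−ρ_J²)) = 2/(1+0.017261) = 2/1.017261 = 1.96606.
ρ(B_{ω*}) = ω*−1 = 0.96606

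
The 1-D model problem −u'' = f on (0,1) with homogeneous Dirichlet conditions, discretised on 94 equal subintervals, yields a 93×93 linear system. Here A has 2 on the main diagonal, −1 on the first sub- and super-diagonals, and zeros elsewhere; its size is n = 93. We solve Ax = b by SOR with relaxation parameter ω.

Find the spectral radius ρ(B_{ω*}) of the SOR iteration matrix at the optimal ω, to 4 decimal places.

ρ_SOR = 0.9353

spectrum of D⁻¹(L+U) = {cos(kπ/94) : 1≤k≤93}; ρ_J = cos(π/94) = 0.9994.
√(1 − cos²(π/94)) = sin(π/94) ≈ 0.03341.
[ω*] 2 ÷ (1 + 0.03341) = 2 ÷ 1.03341 = 1.9353.
ρ(B_{ω*}) = ω*−1 = 0.9353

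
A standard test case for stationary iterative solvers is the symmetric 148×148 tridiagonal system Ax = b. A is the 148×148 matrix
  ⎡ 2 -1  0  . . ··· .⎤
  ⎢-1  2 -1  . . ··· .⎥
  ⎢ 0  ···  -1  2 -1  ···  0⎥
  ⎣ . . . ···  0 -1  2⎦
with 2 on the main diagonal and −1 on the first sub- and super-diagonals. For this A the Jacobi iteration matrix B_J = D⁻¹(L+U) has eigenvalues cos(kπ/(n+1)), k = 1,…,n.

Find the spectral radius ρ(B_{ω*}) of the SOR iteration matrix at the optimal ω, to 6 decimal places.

ρ_SOR = 0.958705

With n=148, ρ(Jacobi) = cos(π/149) = 0.999778.
root = sin(π/149) = 0.0210830  (since 1−cos² = sin²).
ω* = 2 / (1 + 0.0210830) = 2 / 1.0210830 ≈ 1.958705.
ρ_SOR = ω* − 1 ≈ 0.958705.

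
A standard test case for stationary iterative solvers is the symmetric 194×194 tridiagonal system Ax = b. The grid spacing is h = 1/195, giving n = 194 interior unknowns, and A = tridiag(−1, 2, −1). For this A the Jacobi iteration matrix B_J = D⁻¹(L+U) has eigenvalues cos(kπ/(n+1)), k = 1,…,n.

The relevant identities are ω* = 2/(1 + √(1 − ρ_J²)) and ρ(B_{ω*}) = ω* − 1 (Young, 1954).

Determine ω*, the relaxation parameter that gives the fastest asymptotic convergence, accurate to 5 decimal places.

ω* = 1.96829

spectrum of D⁻¹(L+U) = {cos(kπ/195) : 1≤k≤194}; ρ_J = cos(π/195) = 0.99987.
√(1−ρ_J²) simplifies to sin(π/195) = 0.016110.
Then 2/(1+√(1−ρ_J²)) = 2/(1+0.016110); ω* = 2/1.016110 = 1.96829.
Hence ρ(B_{ω*}) = 1.96829 − 1 = 0.96829.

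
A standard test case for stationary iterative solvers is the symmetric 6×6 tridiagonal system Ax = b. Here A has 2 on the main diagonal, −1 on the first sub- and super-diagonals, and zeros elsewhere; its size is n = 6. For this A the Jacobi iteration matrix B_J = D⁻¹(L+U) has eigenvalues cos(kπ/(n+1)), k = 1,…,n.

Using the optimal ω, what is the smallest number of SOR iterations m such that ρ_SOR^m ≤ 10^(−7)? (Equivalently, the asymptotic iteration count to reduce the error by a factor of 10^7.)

m = 18

B_J for the 6×6 system has eigenvalues cos(kπ/7); ρ_J = cos(π/7) = 0.9009689.
√(1−ρ_J²) simplifies to sin(π/7) = 0.4338837.
ω* = 2/(1 + 0.4338837) = 2/1.4338837 = 1.3948133.
Hence ρ(B_{ω*}) = 1.3948133 − 1 = 0.3948133.
m ≥ 7·ln10 / (−ln 0.3948133) = 17.344; smallest integer m = 18.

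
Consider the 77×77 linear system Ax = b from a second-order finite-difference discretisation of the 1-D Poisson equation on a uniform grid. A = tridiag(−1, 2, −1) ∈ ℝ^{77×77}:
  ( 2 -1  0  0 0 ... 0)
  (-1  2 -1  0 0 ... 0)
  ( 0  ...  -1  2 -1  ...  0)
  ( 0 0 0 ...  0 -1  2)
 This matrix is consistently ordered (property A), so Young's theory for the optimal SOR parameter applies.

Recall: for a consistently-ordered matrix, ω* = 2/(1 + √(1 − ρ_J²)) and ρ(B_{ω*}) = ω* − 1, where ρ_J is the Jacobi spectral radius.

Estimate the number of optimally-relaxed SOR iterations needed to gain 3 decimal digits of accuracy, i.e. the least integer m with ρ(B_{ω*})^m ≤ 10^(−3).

m = 86

[ρ_J] n=77: ρ(B_J) = cos(π/(n+1)) = cos(π/78) = 0.9991890.
√(1−ρ_J²) simplifies to sin(π/78) = 0.0402659.
ω* = 2 / (1 + 0.0402659) = 2 / 1.0402659 ≈ 1.9225854.
ρ(B_{ω*}) = ω*−1 = 0.9225854
m ≥ 3·ln10 / (−ln 0.9225854) = 85.730; smallest integer m = 86.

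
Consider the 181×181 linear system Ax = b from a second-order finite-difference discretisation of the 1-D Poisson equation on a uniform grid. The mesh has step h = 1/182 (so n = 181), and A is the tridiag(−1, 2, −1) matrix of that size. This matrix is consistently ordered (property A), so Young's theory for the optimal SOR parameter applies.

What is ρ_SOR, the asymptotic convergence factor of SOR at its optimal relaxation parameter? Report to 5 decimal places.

ρ_SOR = 0.96606

With n=181, ρ(Jacobi) = cos(π/182) = 0.99985.
√(1−ρ_J²) simplifies to sin(π/182) = 0.017261.
Then 2/(1+√(1−ρ_J²)) = 2/(1+0.017261); ω* = 2/1.017261 = 1.96606.
ρ_SOR = ω* − 1 ≈ 0.96606.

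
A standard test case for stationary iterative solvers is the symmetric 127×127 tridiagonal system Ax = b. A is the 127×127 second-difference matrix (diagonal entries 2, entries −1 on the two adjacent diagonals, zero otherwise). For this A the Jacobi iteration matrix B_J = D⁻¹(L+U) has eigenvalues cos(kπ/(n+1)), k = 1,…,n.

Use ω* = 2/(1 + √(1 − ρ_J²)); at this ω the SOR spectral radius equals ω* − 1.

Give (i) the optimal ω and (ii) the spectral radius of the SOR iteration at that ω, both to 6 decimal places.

ω* = 1.952093, ρ_SOR = 0.952093

[ρ_J] n=127: ρ(B_J) = cos(π/(n+1)) = cos(π/128) = 0.999699.
√(1−ρ_J²) = |sin(π/128)| = 0.0245412
[ω*] 2 ÷ (1 + 0.0245412) = 2 ÷ 1.0245412 = 1.952093.
Hence ρ(B_{ω*}) = 1.952093 − 1 = 0.952093.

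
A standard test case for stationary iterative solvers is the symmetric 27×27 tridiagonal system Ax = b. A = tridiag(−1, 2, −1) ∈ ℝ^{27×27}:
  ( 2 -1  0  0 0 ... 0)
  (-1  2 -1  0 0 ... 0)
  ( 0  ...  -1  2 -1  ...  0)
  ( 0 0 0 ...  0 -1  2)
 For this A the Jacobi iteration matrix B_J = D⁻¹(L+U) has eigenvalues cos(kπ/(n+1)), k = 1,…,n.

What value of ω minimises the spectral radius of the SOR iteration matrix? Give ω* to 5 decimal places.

spectrum of D⁻¹(L+U) = {cos(kπ/28) : 1≤k≤27}; ρ_J = cos(π/28) = 0.99371.
√(1−ρ_J²) simplifies to sin(π/28) = 0.111964.
ω* = 2 / (1 + 0.111964) = 2 / 1.111964 ≈ 1.79862.
and ρ(B_{ω*}) = 1.79862 − 1 = 0.79862.

ω* = 1.79862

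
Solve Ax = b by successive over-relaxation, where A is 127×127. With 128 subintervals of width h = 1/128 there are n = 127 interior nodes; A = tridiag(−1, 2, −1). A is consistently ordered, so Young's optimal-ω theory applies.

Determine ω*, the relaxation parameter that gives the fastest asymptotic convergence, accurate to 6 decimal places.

spectrum of D⁻¹(L+U) = {cos(kπ/128) : 1≤k≤127}; ρ_J = cos(π/128) = 0.999699.
√(1−ρ_J²) = |sin(π/128)| = 0.0245412
ω* = 2/(1 + 0.0245412) = 2/1.0245412 = 1.952093.
At ω = 1.952093 every |λ(B_ω)| = ω−1, so ρ_SOR = 0.952093.

ω* = 1.952093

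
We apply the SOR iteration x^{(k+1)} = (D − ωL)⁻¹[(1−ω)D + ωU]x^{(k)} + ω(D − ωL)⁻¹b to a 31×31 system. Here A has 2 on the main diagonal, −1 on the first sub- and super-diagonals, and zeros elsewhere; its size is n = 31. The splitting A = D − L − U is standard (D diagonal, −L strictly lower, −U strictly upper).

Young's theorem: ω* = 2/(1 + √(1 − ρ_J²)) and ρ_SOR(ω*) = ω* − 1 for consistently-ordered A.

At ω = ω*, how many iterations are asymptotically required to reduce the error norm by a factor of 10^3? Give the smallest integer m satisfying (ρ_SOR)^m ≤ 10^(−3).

m = 36

n=31: λ(B_J) = 1 − λ(A)/2 = cos(kπ/32); k=1 gives ρ_J = 0.9951847.
1 − cos²(π/32) = sin²(π/32) ⇒ √(1−ρ_J²) = sin(π/32) = 0.0980171.
Then 2/(1+√(1−ρ_J²)) = 2/(1+0.0980171); ω* = 2/1.0980171 = 1.8214653.
and ρ(B_{ω*}) = 1.8214653 − 1 = 0.8214653.
Need (0.8214653)^m ≤ 10^(−3): m ≥ 3·ln10/|ln 0.8214653| = 6.90776/0.196666 = 35.124 ⇒ m = 36.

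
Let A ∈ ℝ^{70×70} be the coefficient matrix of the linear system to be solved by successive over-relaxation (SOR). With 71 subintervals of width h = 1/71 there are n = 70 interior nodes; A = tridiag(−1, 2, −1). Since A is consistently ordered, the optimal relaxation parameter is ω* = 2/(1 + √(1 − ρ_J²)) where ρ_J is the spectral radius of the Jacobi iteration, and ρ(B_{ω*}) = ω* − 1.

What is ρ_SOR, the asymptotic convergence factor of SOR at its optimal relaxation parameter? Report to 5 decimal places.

ρ_SOR = 0.91528

n=70: λ(B_J) = 1 − λ(A)/2 = cos(kπ/71); k=1 gives ρ_J = 0.99902.
1 − cos²(π/71) = sin²(π/71) ⇒ √(1−ρ_J²) = sin(π/71) = 0.044233.
[ω*] 2 ÷ (1 + 0.044233) = 2 ÷ 1.044233 = 1.91528.
[ρ_SOR] ω* − 1 = 0.91528.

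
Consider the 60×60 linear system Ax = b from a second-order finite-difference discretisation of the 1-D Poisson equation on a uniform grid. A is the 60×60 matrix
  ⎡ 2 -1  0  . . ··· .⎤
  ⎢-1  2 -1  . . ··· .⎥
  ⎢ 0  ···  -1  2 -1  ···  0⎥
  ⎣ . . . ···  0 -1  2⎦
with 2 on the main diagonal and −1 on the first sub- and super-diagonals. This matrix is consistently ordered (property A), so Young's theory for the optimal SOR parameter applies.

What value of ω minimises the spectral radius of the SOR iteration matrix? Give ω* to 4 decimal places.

B_J for the 60×60 system has eigenvalues cos(kπ/61); ρ_J = cos(π/61) = 0.9987.
root = sin(π/61) = 0.05148  (since 1−cos² = sin²).
ω* = 2/(1 + 0.05148) = 2/1.05148 = 1.9021.
At ω = 1.9021 every |λ(B_ω)| = ω−1, so ρ_SOR = 0.9021.

ω* = 1.9021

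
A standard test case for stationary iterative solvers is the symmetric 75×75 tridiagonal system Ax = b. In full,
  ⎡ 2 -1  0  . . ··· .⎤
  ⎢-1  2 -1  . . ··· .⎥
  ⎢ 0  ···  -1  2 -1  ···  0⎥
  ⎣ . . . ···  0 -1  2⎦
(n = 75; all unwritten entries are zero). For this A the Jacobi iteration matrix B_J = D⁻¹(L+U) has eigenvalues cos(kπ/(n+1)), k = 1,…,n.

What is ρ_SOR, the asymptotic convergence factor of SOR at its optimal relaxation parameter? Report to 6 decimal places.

ρ_SOR = 0.920630

B_J for the 75×75 system has eigenvalues cos(kπ/76); ρ_J = cos(π/76) = 0.999146.
root = sin(π/76) = 0.0413250  (since 1−cos² = sin²).
ω* = 2/(1+0.0413250) = 1.920630
ρ(B_{ω*}) = ω*−1 = 0.920630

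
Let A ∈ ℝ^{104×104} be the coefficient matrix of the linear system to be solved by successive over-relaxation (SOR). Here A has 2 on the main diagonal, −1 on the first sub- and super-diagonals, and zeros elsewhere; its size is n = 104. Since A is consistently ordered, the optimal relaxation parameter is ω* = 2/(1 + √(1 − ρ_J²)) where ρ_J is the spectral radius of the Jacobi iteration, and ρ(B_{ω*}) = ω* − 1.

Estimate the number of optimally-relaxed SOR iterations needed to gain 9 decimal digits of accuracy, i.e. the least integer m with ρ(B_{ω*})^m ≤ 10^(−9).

spectrum of D⁻¹(L+U) = {cos(kπ/105) : 1≤k≤104}; ρ_J = cos(π/105) = 0.9995524.
√(1 − cos²(π/105)) = sin(π/105) ≈ 0.0299155.
ω* = 2/(1+0.0299155) = 1.9419069
and ρ(B_{ω*}) = 1.9419069 − 1 = 0.9419069.
(0.9419069)^m ≤ 10^{−9}  ⇒  m·ln(0.9419069) ≤ −9·ln10  ⇒  m ≥ 346.261  ⇒  m = 347

m = 347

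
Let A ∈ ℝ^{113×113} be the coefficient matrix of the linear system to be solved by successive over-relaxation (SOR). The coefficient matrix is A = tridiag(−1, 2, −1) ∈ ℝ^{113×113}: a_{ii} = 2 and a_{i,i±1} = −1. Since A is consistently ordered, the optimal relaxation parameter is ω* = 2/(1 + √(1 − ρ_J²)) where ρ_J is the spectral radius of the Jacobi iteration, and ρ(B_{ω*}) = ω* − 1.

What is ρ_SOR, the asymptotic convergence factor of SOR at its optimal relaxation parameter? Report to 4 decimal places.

½·tridiag(1,0,1) at n=113: λ_k = cos(kπ/114); max |λ| at k=1 ⇒ ρ_J = cos(π/114) ≈ 0.9996.
root = sin(π/114) = 0.02755  (since 1−cos² = sin²).
ω* = 2/(1 + 0.02755) = 2/1.02755 = 1.9464.
ρ_SOR = ω* − 1 ≈ 0.9464.

ρ_SOR = 0.9464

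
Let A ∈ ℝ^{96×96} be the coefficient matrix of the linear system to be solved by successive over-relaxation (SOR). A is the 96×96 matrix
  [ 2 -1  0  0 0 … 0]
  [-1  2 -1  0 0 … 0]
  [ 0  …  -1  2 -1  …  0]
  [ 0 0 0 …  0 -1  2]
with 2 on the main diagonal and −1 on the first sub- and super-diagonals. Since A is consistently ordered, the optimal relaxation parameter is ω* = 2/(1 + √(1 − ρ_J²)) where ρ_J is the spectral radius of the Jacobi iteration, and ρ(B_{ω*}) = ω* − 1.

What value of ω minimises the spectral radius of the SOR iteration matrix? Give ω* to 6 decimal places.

ω* = 1.937268

n=96: λ(B_J) = 1 − λ(A)/2 = cos(kπ/97); k=1 gives ρ_J = 0.999476.
root = sin(π/97) = 0.0323819  (since 1−cos² = sin²).
ω* = 2/(1 + 0.0323819) = 2/1.0323819 = 1.937268.
[ρ_SOR] ω* − 1 = 0.937268.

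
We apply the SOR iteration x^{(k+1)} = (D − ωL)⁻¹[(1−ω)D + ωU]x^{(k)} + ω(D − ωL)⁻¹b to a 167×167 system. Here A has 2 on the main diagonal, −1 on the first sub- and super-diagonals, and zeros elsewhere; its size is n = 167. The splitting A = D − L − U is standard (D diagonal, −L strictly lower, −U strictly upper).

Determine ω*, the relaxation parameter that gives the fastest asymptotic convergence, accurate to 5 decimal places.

n=167: λ(B_J) = 1 − λ(A)/2 = cos(kπ/168); k=1 gives ρ_J = 0.99983.
√(1−ρ_J²) = |sin(π/168)| = 0.018699
So ω* = 2/1.018699 = 1.96329 (Young).
ρ_SOR = ω* − 1 ≈ 0.96329.

ω* = 1.96329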